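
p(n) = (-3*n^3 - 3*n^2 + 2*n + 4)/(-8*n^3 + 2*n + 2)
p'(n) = (24*n^2 - 2)*(-3*n^3 - 3*n^2 + 2*n + 4)/(-8*n^3 + 2*n + 2)^2 + (-9*n^2 - 6*n + 2)/(-8*n^3 + 2*n + 2)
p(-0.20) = 2.11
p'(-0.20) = 0.39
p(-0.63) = 0.84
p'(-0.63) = 3.11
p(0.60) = 2.36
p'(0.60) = 7.35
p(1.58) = 0.46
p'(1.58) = 0.12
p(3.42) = 0.46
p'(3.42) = -0.02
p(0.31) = 1.78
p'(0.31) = -0.08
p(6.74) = 0.43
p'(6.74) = -0.01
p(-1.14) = 0.20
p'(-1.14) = 0.25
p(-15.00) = 0.35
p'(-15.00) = 0.00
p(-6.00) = 0.31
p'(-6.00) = -0.01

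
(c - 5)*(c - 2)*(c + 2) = c^3 - 5*c^2 - 4*c + 20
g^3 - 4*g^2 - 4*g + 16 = (g - 4)*(g - 2)*(g + 2)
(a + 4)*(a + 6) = a^2 + 10*a + 24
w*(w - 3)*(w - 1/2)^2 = w^4 - 4*w^3 + 13*w^2/4 - 3*w/4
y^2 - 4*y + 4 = (y - 2)^2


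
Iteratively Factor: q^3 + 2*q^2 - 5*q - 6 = (q - 2)*(q^2 + 4*q + 3) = (q - 2)*(q + 1)*(q + 3)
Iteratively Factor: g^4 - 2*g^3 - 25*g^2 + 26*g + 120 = (g + 2)*(g^3 - 4*g^2 - 17*g + 60) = (g - 5)*(g + 2)*(g^2 + g - 12) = (g - 5)*(g + 2)*(g + 4)*(g - 3)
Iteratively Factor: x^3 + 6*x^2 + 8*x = (x + 4)*(x^2 + 2*x) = x*(x + 4)*(x + 2)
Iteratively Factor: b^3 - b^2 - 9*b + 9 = (b - 3)*(b^2 + 2*b - 3) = (b - 3)*(b - 1)*(b + 3)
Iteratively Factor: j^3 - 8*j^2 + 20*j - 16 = (j - 4)*(j^2 - 4*j + 4) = (j - 4)*(j - 2)*(j - 2)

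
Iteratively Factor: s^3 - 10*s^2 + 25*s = (s - 5)*(s^2 - 5*s) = (s - 5)^2*(s)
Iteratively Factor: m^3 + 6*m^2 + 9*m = (m)*(m^2 + 6*m + 9) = m*(m + 3)*(m + 3)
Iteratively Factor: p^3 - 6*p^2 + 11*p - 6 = (p - 3)*(p^2 - 3*p + 2) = (p - 3)*(p - 2)*(p - 1)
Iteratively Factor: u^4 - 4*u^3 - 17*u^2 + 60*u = (u)*(u^3 - 4*u^2 - 17*u + 60) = u*(u + 4)*(u^2 - 8*u + 15) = u*(u - 5)*(u + 4)*(u - 3)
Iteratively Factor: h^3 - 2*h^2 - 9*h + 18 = (h + 3)*(h^2 - 5*h + 6) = (h - 3)*(h + 3)*(h - 2)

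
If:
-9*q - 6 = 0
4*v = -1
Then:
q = -2/3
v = -1/4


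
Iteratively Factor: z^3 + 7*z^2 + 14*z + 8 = (z + 4)*(z^2 + 3*z + 2) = (z + 2)*(z + 4)*(z + 1)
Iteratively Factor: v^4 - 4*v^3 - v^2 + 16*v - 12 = (v - 3)*(v^3 - v^2 - 4*v + 4) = (v - 3)*(v - 1)*(v^2 - 4) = (v - 3)*(v - 1)*(v + 2)*(v - 2)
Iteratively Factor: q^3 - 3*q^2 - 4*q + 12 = (q + 2)*(q^2 - 5*q + 6) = (q - 2)*(q + 2)*(q - 3)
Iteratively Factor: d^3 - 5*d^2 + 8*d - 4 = (d - 1)*(d^2 - 4*d + 4) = (d - 2)*(d - 1)*(d - 2)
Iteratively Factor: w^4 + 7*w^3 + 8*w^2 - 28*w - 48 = (w + 3)*(w^3 + 4*w^2 - 4*w - 16) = (w + 2)*(w + 3)*(w^2 + 2*w - 8) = (w - 2)*(w + 2)*(w + 3)*(w + 4)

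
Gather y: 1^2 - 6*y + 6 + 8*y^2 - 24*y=8*y^2 - 30*y + 7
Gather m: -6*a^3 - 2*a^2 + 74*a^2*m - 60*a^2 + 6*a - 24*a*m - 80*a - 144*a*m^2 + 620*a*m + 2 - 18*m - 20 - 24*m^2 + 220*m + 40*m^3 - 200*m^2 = -6*a^3 - 62*a^2 - 74*a + 40*m^3 + m^2*(-144*a - 224) + m*(74*a^2 + 596*a + 202) - 18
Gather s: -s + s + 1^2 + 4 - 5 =0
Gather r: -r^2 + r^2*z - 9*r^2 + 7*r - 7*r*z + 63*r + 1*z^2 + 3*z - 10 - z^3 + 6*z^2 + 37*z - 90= r^2*(z - 10) + r*(70 - 7*z) - z^3 + 7*z^2 + 40*z - 100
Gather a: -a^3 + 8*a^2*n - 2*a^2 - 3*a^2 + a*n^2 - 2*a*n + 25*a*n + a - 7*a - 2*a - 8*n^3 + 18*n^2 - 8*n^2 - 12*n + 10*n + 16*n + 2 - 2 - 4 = -a^3 + a^2*(8*n - 5) + a*(n^2 + 23*n - 8) - 8*n^3 + 10*n^2 + 14*n - 4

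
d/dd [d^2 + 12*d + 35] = 2*d + 12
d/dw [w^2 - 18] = 2*w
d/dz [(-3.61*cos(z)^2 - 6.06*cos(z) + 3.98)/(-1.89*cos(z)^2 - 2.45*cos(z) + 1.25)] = (2.6089*cos(z)^2 - 6.0194*cos(z) - 2.176)*sin(z)/(3.5721*cos(z)^4 + 9.261*cos(z)^3 + 1.2775*cos(z)^2 - 6.125*cos(z) + 1.5625)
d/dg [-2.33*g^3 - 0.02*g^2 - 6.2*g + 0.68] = -6.99*g^2 - 0.04*g - 6.2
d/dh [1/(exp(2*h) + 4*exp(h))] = 2*(-exp(h) - 2)*exp(-h)/(exp(h) + 4)^2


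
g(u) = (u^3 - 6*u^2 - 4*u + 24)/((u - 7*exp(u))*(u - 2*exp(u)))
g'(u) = (3*u^2 - 12*u - 4)/((u - 7*exp(u))*(u - 2*exp(u))) + (2*exp(u) - 1)*(u^3 - 6*u^2 - 4*u + 24)/((u - 7*exp(u))*(u - 2*exp(u))^2) + (7*exp(u) - 1)*(u^3 - 6*u^2 - 4*u + 24)/((u - 7*exp(u))^2*(u - 2*exp(u))) = ((u - 7*exp(u))*(u - 2*exp(u))*(3*u^2 - 12*u - 4) + (u - 7*exp(u))*(2*exp(u) - 1)*(u^3 - 6*u^2 - 4*u + 24) + (u - 2*exp(u))*(7*exp(u) - 1)*(u^3 - 6*u^2 - 4*u + 24))/((u - 7*exp(u))^2*(u - 2*exp(u))^2)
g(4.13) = -0.00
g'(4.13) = 0.00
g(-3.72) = -6.52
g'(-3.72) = 2.56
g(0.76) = 0.36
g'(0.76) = -0.92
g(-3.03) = -4.44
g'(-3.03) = 3.53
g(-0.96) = 3.41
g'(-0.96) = 0.53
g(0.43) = 0.78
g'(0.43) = -1.66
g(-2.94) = -4.12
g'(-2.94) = 3.68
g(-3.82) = -6.78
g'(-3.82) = 2.46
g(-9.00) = -14.26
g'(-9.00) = 1.12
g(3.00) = 0.00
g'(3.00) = 0.00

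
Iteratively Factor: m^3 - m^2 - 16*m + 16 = (m + 4)*(m^2 - 5*m + 4) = (m - 4)*(m + 4)*(m - 1)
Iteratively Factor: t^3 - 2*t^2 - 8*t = (t - 4)*(t^2 + 2*t) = (t - 4)*(t + 2)*(t)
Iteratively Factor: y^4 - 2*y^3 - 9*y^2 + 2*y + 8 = (y + 2)*(y^3 - 4*y^2 - y + 4) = (y + 1)*(y + 2)*(y^2 - 5*y + 4) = (y - 4)*(y + 1)*(y + 2)*(y - 1)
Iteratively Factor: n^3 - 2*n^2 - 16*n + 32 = (n + 4)*(n^2 - 6*n + 8) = (n - 2)*(n + 4)*(n - 4)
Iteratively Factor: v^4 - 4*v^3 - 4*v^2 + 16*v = (v + 2)*(v^3 - 6*v^2 + 8*v) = (v - 4)*(v + 2)*(v^2 - 2*v) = v*(v - 4)*(v + 2)*(v - 2)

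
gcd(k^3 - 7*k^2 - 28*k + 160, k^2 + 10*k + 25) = k + 5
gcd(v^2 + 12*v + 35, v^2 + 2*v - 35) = v + 7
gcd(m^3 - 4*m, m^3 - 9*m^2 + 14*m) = m^2 - 2*m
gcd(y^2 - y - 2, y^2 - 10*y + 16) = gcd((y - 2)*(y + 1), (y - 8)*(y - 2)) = y - 2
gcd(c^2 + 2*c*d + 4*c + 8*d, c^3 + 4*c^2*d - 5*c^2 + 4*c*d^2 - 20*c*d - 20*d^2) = c + 2*d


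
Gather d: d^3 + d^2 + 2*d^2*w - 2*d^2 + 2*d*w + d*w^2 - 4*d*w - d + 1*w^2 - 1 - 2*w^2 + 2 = d^3 + d^2*(2*w - 1) + d*(w^2 - 2*w - 1) - w^2 + 1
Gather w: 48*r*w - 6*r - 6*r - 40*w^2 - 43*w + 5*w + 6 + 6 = -12*r - 40*w^2 + w*(48*r - 38) + 12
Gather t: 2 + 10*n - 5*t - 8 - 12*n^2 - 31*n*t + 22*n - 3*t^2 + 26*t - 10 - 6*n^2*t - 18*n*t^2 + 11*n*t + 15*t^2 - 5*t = -12*n^2 + 32*n + t^2*(12 - 18*n) + t*(-6*n^2 - 20*n + 16) - 16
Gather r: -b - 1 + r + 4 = -b + r + 3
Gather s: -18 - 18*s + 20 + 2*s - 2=-16*s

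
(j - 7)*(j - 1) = j^2 - 8*j + 7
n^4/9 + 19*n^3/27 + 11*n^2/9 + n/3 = n*(n/3 + 1)^2*(n + 1/3)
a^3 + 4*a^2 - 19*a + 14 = (a - 2)*(a - 1)*(a + 7)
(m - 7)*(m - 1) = m^2 - 8*m + 7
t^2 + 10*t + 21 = (t + 3)*(t + 7)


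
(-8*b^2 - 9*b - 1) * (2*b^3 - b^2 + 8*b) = -16*b^5 - 10*b^4 - 57*b^3 - 71*b^2 - 8*b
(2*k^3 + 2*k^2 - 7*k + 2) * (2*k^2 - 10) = 4*k^5 + 4*k^4 - 34*k^3 - 16*k^2 + 70*k - 20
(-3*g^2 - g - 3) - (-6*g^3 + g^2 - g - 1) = 6*g^3 - 4*g^2 - 2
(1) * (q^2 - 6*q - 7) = q^2 - 6*q - 7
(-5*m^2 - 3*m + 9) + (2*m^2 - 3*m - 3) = -3*m^2 - 6*m + 6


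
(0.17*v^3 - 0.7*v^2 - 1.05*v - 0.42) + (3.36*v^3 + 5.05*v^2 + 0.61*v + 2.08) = 3.53*v^3 + 4.35*v^2 - 0.44*v + 1.66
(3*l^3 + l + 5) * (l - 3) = 3*l^4 - 9*l^3 + l^2 + 2*l - 15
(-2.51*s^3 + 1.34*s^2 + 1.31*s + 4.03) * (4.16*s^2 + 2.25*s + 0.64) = -10.4416*s^5 - 0.0730999999999984*s^4 + 6.8582*s^3 + 20.5699*s^2 + 9.9059*s + 2.5792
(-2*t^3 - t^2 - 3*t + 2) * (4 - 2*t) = 4*t^4 - 6*t^3 + 2*t^2 - 16*t + 8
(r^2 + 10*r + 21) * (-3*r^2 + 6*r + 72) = -3*r^4 - 24*r^3 + 69*r^2 + 846*r + 1512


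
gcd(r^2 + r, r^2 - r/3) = r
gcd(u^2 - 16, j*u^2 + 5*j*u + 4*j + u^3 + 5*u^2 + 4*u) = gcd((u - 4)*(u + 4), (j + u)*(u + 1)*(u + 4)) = u + 4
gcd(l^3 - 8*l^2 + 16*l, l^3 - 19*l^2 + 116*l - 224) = l - 4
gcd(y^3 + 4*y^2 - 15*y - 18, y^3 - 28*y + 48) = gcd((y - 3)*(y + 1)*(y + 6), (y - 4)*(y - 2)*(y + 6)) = y + 6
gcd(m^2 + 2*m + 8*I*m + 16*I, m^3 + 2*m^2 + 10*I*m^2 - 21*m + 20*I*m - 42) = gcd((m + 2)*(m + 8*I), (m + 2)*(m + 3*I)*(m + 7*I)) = m + 2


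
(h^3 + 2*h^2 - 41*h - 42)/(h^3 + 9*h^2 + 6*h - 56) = (h^2 - 5*h - 6)/(h^2 + 2*h - 8)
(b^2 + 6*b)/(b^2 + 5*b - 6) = b/(b - 1)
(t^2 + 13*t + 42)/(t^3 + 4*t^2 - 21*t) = (t + 6)/(t*(t - 3))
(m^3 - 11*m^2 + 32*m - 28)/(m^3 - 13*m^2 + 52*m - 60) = (m^2 - 9*m + 14)/(m^2 - 11*m + 30)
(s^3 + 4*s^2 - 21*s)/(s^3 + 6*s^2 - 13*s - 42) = s/(s + 2)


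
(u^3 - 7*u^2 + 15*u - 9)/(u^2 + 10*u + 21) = (u^3 - 7*u^2 + 15*u - 9)/(u^2 + 10*u + 21)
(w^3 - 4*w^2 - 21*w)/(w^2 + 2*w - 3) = w*(w - 7)/(w - 1)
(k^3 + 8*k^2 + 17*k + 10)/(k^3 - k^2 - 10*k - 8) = (k + 5)/(k - 4)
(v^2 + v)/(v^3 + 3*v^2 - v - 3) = v/(v^2 + 2*v - 3)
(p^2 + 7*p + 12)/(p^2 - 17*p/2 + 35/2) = 2*(p^2 + 7*p + 12)/(2*p^2 - 17*p + 35)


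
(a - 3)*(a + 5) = a^2 + 2*a - 15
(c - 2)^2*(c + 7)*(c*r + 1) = c^4*r + 3*c^3*r + c^3 - 24*c^2*r + 3*c^2 + 28*c*r - 24*c + 28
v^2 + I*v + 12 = (v - 3*I)*(v + 4*I)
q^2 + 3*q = q*(q + 3)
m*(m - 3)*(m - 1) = m^3 - 4*m^2 + 3*m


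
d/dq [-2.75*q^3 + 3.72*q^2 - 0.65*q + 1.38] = -8.25*q^2 + 7.44*q - 0.65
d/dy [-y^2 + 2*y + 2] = 2 - 2*y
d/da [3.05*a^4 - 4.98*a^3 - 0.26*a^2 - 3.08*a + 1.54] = 12.2*a^3 - 14.94*a^2 - 0.52*a - 3.08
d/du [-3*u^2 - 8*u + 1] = -6*u - 8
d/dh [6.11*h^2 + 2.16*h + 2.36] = 12.22*h + 2.16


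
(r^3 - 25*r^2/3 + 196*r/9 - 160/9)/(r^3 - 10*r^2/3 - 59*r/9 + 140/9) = (3*r - 8)/(3*r + 7)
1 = 1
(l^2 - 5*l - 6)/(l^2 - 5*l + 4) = (l^2 - 5*l - 6)/(l^2 - 5*l + 4)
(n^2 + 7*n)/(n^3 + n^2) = (n + 7)/(n*(n + 1))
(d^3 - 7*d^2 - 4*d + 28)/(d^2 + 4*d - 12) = (d^2 - 5*d - 14)/(d + 6)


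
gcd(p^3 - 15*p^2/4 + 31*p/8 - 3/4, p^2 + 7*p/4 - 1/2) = p - 1/4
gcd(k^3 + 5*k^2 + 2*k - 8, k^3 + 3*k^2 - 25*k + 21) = k - 1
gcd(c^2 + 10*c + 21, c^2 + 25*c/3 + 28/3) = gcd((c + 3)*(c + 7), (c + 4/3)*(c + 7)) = c + 7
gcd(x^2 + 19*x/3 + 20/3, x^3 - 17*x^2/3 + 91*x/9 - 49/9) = 1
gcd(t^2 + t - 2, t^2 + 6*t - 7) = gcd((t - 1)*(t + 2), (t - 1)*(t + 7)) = t - 1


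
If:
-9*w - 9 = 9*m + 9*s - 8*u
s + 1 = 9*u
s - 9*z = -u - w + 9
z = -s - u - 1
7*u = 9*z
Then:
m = -10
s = -1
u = 0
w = 10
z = 0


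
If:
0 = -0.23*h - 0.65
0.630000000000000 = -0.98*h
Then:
No Solution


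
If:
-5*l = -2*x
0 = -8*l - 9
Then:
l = -9/8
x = -45/16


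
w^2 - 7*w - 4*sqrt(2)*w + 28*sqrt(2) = (w - 7)*(w - 4*sqrt(2))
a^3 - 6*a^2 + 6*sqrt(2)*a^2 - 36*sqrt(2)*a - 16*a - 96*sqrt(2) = (a - 8)*(a + 2)*(a + 6*sqrt(2))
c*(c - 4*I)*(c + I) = c^3 - 3*I*c^2 + 4*c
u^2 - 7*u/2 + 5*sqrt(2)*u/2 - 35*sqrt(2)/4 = (u - 7/2)*(u + 5*sqrt(2)/2)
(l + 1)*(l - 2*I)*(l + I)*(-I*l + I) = -I*l^4 - l^3 - I*l^2 + l + 2*I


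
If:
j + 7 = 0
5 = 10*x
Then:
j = -7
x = 1/2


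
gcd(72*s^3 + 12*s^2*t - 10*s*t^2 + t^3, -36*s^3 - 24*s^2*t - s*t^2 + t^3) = 12*s^2 + 4*s*t - t^2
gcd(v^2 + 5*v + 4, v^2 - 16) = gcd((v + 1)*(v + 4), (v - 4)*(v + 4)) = v + 4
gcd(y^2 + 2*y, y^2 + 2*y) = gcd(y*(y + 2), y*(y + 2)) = y^2 + 2*y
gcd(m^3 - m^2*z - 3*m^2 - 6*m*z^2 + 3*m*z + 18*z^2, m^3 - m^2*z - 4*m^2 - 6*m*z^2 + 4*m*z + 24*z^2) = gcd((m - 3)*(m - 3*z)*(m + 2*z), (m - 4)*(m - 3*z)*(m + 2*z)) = -m^2 + m*z + 6*z^2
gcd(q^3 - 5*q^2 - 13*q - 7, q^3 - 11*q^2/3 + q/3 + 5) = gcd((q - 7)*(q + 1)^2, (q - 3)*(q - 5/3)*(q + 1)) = q + 1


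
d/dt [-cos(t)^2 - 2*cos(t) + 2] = 2*(cos(t) + 1)*sin(t)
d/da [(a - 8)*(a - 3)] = 2*a - 11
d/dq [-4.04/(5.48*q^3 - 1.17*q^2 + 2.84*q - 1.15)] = (66.4176*q^2 - 9.4536*q + 11.4736)/(5.48*q^3 - 1.17*q^2 + 2.84*q - 1.15)^2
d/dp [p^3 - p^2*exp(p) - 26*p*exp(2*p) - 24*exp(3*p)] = -p^2*exp(p) + 3*p^2 - 52*p*exp(2*p) - 2*p*exp(p) - 72*exp(3*p) - 26*exp(2*p)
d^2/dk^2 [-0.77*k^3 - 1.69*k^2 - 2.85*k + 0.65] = -4.62*k - 3.38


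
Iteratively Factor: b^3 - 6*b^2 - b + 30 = (b - 5)*(b^2 - b - 6) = (b - 5)*(b + 2)*(b - 3)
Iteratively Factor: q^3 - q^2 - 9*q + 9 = (q - 3)*(q^2 + 2*q - 3) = (q - 3)*(q + 3)*(q - 1)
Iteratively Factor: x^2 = (x)*(x)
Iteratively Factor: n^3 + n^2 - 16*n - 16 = (n + 4)*(n^2 - 3*n - 4) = (n - 4)*(n + 4)*(n + 1)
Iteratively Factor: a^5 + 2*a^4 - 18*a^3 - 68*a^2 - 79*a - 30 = (a + 1)*(a^4 + a^3 - 19*a^2 - 49*a - 30) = (a + 1)*(a + 2)*(a^3 - a^2 - 17*a - 15) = (a - 5)*(a + 1)*(a + 2)*(a^2 + 4*a + 3) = (a - 5)*(a + 1)*(a + 2)*(a + 3)*(a + 1)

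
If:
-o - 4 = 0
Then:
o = -4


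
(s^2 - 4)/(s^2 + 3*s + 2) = (s - 2)/(s + 1)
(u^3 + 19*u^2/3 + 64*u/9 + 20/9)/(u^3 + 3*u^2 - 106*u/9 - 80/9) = (3*u + 2)/(3*u - 8)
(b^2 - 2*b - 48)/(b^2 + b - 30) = (b - 8)/(b - 5)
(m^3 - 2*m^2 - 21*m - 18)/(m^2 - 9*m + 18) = (m^2 + 4*m + 3)/(m - 3)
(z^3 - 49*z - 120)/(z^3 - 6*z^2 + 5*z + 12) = (z^3 - 49*z - 120)/(z^3 - 6*z^2 + 5*z + 12)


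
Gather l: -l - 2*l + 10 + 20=30 - 3*l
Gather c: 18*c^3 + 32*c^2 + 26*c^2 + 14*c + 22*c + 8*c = 18*c^3 + 58*c^2 + 44*c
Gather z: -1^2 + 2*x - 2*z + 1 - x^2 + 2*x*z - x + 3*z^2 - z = -x^2 + x + 3*z^2 + z*(2*x - 3)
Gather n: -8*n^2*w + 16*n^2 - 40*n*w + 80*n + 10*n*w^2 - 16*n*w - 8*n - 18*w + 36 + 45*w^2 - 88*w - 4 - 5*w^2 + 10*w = n^2*(16 - 8*w) + n*(10*w^2 - 56*w + 72) + 40*w^2 - 96*w + 32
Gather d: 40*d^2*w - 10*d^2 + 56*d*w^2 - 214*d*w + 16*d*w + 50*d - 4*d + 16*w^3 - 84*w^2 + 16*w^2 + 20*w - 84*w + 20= d^2*(40*w - 10) + d*(56*w^2 - 198*w + 46) + 16*w^3 - 68*w^2 - 64*w + 20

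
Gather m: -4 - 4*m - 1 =-4*m - 5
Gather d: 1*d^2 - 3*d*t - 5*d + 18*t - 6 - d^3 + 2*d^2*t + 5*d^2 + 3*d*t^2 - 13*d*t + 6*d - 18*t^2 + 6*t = -d^3 + d^2*(2*t + 6) + d*(3*t^2 - 16*t + 1) - 18*t^2 + 24*t - 6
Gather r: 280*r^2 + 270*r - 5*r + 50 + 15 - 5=280*r^2 + 265*r + 60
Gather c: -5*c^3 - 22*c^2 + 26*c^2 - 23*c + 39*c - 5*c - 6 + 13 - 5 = -5*c^3 + 4*c^2 + 11*c + 2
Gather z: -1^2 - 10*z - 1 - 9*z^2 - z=-9*z^2 - 11*z - 2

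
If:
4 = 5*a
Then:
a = 4/5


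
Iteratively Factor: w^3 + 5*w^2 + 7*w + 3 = (w + 1)*(w^2 + 4*w + 3) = (w + 1)*(w + 3)*(w + 1)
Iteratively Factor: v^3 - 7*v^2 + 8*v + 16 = (v - 4)*(v^2 - 3*v - 4) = (v - 4)^2*(v + 1)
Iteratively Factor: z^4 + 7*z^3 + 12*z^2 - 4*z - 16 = (z - 1)*(z^3 + 8*z^2 + 20*z + 16) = (z - 1)*(z + 2)*(z^2 + 6*z + 8) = (z - 1)*(z + 2)^2*(z + 4)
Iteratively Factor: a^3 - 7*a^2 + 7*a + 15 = (a - 5)*(a^2 - 2*a - 3) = (a - 5)*(a + 1)*(a - 3)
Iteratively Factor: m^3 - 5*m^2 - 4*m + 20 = (m - 2)*(m^2 - 3*m - 10) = (m - 2)*(m + 2)*(m - 5)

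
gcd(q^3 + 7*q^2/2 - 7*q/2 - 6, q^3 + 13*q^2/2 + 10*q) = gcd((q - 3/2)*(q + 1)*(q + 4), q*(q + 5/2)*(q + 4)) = q + 4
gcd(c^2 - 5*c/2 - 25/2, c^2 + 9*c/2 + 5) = c + 5/2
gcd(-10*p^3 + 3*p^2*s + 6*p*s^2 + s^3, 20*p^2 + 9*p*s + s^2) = 5*p + s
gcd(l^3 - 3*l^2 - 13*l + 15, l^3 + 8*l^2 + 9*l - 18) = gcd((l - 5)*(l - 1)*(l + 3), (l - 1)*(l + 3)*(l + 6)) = l^2 + 2*l - 3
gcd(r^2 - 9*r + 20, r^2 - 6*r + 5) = r - 5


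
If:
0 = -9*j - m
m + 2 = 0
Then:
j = 2/9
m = -2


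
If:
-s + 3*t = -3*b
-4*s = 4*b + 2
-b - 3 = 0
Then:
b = -3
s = 5/2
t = 23/6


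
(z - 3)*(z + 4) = z^2 + z - 12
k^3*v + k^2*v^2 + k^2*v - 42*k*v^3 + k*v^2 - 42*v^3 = (k - 6*v)*(k + 7*v)*(k*v + v)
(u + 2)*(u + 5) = u^2 + 7*u + 10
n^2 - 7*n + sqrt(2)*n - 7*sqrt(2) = (n - 7)*(n + sqrt(2))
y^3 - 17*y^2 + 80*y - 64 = (y - 8)^2*(y - 1)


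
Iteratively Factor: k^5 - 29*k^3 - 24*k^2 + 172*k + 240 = (k - 5)*(k^4 + 5*k^3 - 4*k^2 - 44*k - 48) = (k - 5)*(k - 3)*(k^3 + 8*k^2 + 20*k + 16) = (k - 5)*(k - 3)*(k + 2)*(k^2 + 6*k + 8) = (k - 5)*(k - 3)*(k + 2)*(k + 4)*(k + 2)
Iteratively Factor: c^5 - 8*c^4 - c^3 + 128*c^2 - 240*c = (c + 4)*(c^4 - 12*c^3 + 47*c^2 - 60*c) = (c - 4)*(c + 4)*(c^3 - 8*c^2 + 15*c) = c*(c - 4)*(c + 4)*(c^2 - 8*c + 15) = c*(c - 5)*(c - 4)*(c + 4)*(c - 3)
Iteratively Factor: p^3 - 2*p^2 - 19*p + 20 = (p - 5)*(p^2 + 3*p - 4) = (p - 5)*(p + 4)*(p - 1)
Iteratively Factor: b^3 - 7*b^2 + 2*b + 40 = (b - 5)*(b^2 - 2*b - 8) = (b - 5)*(b + 2)*(b - 4)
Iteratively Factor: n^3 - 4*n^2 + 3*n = (n - 1)*(n^2 - 3*n) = (n - 3)*(n - 1)*(n)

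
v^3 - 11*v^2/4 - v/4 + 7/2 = (v - 2)*(v - 7/4)*(v + 1)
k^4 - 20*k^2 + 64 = (k - 4)*(k - 2)*(k + 2)*(k + 4)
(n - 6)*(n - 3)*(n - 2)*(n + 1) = n^4 - 10*n^3 + 25*n^2 - 36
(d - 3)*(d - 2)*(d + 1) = d^3 - 4*d^2 + d + 6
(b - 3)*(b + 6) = b^2 + 3*b - 18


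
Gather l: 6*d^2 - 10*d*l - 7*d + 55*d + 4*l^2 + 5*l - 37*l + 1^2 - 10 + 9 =6*d^2 + 48*d + 4*l^2 + l*(-10*d - 32)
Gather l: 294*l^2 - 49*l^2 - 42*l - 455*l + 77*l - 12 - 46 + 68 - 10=245*l^2 - 420*l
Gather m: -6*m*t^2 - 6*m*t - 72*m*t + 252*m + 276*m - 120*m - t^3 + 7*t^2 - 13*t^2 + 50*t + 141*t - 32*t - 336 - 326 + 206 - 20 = m*(-6*t^2 - 78*t + 408) - t^3 - 6*t^2 + 159*t - 476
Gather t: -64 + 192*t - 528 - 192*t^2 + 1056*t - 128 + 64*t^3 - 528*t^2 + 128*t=64*t^3 - 720*t^2 + 1376*t - 720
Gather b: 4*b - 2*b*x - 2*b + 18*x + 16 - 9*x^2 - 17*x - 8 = b*(2 - 2*x) - 9*x^2 + x + 8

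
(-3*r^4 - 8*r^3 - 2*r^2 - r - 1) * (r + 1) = -3*r^5 - 11*r^4 - 10*r^3 - 3*r^2 - 2*r - 1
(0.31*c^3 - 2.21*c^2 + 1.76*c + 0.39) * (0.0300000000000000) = 0.0093*c^3 - 0.0663*c^2 + 0.0528*c + 0.0117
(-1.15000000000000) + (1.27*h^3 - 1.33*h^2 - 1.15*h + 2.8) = 1.27*h^3 - 1.33*h^2 - 1.15*h + 1.65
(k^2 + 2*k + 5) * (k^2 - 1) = k^4 + 2*k^3 + 4*k^2 - 2*k - 5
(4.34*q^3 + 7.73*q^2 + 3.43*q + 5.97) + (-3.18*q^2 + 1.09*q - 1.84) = 4.34*q^3 + 4.55*q^2 + 4.52*q + 4.13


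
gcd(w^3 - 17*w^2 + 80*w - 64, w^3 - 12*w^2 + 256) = w^2 - 16*w + 64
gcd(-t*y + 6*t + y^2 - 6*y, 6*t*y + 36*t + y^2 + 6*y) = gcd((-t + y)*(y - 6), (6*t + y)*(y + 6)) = 1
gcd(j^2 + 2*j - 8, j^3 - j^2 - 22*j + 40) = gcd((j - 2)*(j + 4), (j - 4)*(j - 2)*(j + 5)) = j - 2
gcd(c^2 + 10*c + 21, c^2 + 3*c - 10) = 1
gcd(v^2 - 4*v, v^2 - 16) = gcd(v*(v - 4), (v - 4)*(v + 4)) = v - 4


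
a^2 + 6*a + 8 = (a + 2)*(a + 4)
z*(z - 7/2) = z^2 - 7*z/2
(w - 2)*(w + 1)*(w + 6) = w^3 + 5*w^2 - 8*w - 12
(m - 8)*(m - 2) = m^2 - 10*m + 16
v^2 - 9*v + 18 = (v - 6)*(v - 3)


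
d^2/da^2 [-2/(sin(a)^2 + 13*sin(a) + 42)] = 2*(4*sin(a)^4 + 39*sin(a)^3 - 5*sin(a)^2 - 624*sin(a) - 254)/(sin(a)^2 + 13*sin(a) + 42)^3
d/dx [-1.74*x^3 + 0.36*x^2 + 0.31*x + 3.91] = -5.22*x^2 + 0.72*x + 0.31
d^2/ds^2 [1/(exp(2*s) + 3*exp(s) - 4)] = (2*(2*exp(s) + 3)^2*exp(s) - (4*exp(s) + 3)*(exp(2*s) + 3*exp(s) - 4))*exp(s)/(exp(2*s) + 3*exp(s) - 4)^3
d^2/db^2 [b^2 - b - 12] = 2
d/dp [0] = 0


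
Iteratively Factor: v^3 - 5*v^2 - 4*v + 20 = (v - 2)*(v^2 - 3*v - 10) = (v - 2)*(v + 2)*(v - 5)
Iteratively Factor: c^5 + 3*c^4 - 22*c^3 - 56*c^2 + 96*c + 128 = (c + 1)*(c^4 + 2*c^3 - 24*c^2 - 32*c + 128) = (c + 1)*(c + 4)*(c^3 - 2*c^2 - 16*c + 32) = (c + 1)*(c + 4)^2*(c^2 - 6*c + 8) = (c - 4)*(c + 1)*(c + 4)^2*(c - 2)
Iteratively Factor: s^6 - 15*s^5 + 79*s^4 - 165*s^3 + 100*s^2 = (s - 1)*(s^5 - 14*s^4 + 65*s^3 - 100*s^2) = (s - 4)*(s - 1)*(s^4 - 10*s^3 + 25*s^2) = s*(s - 4)*(s - 1)*(s^3 - 10*s^2 + 25*s) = s*(s - 5)*(s - 4)*(s - 1)*(s^2 - 5*s) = s*(s - 5)^2*(s - 4)*(s - 1)*(s)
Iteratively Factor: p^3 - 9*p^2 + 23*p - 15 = (p - 5)*(p^2 - 4*p + 3) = (p - 5)*(p - 1)*(p - 3)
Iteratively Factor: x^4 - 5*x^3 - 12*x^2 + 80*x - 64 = (x + 4)*(x^3 - 9*x^2 + 24*x - 16) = (x - 1)*(x + 4)*(x^2 - 8*x + 16) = (x - 4)*(x - 1)*(x + 4)*(x - 4)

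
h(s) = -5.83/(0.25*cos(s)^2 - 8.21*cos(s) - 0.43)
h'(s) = -5.83*(0.5*sin(s)*cos(s) - 8.21*sin(s))/(0.25*cos(s)^2 - 8.21*cos(s) - 0.43)^2 = (47.8643 - 2.915*cos(s))*sin(s)/(-0.25*cos(s)^2 + 8.21*cos(s) + 0.43)^2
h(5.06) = 1.82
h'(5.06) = -4.31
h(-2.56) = -0.88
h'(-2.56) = -0.63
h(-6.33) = 0.70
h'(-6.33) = -0.03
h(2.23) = -1.24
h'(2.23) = 1.78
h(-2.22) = -1.26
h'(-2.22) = -1.85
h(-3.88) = -1.01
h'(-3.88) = 1.01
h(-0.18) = 0.71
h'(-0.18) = -0.12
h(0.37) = 0.74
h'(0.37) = 0.26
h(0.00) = 0.69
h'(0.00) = 0.00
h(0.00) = 0.69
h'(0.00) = 0.00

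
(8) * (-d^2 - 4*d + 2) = -8*d^2 - 32*d + 16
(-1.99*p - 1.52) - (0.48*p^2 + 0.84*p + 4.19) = -0.48*p^2 - 2.83*p - 5.71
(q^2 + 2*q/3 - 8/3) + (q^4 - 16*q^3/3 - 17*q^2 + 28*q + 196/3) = q^4 - 16*q^3/3 - 16*q^2 + 86*q/3 + 188/3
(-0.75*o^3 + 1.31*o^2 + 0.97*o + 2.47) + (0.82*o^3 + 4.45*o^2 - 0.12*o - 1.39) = 0.07*o^3 + 5.76*o^2 + 0.85*o + 1.08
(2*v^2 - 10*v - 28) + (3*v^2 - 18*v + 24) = 5*v^2 - 28*v - 4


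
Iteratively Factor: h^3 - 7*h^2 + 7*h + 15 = (h - 5)*(h^2 - 2*h - 3) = (h - 5)*(h - 3)*(h + 1)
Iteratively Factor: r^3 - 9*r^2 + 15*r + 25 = (r + 1)*(r^2 - 10*r + 25) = (r - 5)*(r + 1)*(r - 5)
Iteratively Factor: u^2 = (u)*(u)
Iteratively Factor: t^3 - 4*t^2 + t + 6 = (t - 2)*(t^2 - 2*t - 3) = (t - 2)*(t + 1)*(t - 3)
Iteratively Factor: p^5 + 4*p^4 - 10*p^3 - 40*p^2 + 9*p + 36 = (p - 3)*(p^4 + 7*p^3 + 11*p^2 - 7*p - 12) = (p - 3)*(p + 3)*(p^3 + 4*p^2 - p - 4) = (p - 3)*(p - 1)*(p + 3)*(p^2 + 5*p + 4) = (p - 3)*(p - 1)*(p + 3)*(p + 4)*(p + 1)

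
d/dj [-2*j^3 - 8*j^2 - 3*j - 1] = -6*j^2 - 16*j - 3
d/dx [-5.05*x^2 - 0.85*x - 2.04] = -10.1*x - 0.85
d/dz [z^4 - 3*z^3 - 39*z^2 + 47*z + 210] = 4*z^3 - 9*z^2 - 78*z + 47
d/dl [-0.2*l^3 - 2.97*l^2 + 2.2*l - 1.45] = -0.6*l^2 - 5.94*l + 2.2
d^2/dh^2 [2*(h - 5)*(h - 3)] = 4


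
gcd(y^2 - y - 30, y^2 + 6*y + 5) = y + 5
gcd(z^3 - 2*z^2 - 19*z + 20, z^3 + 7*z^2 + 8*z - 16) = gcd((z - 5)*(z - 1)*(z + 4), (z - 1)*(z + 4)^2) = z^2 + 3*z - 4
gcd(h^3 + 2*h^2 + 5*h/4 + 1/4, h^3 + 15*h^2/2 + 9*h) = 1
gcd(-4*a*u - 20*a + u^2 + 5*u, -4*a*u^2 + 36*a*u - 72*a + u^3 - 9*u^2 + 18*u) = -4*a + u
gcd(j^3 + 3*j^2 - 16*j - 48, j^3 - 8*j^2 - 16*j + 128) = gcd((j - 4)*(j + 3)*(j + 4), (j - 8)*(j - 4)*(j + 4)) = j^2 - 16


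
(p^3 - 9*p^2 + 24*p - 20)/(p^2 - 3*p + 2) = (p^2 - 7*p + 10)/(p - 1)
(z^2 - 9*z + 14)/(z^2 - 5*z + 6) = (z - 7)/(z - 3)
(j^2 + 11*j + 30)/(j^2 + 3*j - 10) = (j + 6)/(j - 2)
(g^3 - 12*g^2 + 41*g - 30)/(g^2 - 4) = (g^3 - 12*g^2 + 41*g - 30)/(g^2 - 4)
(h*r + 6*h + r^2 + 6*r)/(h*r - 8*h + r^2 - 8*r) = (r + 6)/(r - 8)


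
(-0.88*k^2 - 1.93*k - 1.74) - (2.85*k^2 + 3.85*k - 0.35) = -3.73*k^2 - 5.78*k - 1.39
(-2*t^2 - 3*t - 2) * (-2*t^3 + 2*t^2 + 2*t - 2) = 4*t^5 + 2*t^4 - 6*t^3 - 6*t^2 + 2*t + 4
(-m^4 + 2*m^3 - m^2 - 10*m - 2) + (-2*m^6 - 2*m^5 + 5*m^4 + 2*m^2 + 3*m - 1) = -2*m^6 - 2*m^5 + 4*m^4 + 2*m^3 + m^2 - 7*m - 3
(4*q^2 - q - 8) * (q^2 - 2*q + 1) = 4*q^4 - 9*q^3 - 2*q^2 + 15*q - 8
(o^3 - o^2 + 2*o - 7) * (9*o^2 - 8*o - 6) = 9*o^5 - 17*o^4 + 20*o^3 - 73*o^2 + 44*o + 42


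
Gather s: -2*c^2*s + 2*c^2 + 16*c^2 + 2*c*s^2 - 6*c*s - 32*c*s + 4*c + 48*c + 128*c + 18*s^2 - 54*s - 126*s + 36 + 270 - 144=18*c^2 + 180*c + s^2*(2*c + 18) + s*(-2*c^2 - 38*c - 180) + 162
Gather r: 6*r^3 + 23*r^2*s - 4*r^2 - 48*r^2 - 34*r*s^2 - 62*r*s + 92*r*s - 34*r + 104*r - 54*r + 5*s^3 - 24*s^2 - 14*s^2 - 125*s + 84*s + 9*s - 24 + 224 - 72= 6*r^3 + r^2*(23*s - 52) + r*(-34*s^2 + 30*s + 16) + 5*s^3 - 38*s^2 - 32*s + 128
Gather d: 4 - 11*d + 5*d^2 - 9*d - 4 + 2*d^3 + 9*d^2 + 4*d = 2*d^3 + 14*d^2 - 16*d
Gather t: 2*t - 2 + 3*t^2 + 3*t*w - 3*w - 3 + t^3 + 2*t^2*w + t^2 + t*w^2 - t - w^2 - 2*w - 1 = t^3 + t^2*(2*w + 4) + t*(w^2 + 3*w + 1) - w^2 - 5*w - 6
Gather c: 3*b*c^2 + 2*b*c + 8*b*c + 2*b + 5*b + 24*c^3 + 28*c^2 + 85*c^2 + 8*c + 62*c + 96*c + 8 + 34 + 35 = 7*b + 24*c^3 + c^2*(3*b + 113) + c*(10*b + 166) + 77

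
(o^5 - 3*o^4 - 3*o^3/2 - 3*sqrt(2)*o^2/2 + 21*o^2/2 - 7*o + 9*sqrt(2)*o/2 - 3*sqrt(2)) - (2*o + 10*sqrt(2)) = o^5 - 3*o^4 - 3*o^3/2 - 3*sqrt(2)*o^2/2 + 21*o^2/2 - 9*o + 9*sqrt(2)*o/2 - 13*sqrt(2)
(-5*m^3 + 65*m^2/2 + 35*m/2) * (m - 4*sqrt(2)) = -5*m^4 + 20*sqrt(2)*m^3 + 65*m^3/2 - 130*sqrt(2)*m^2 + 35*m^2/2 - 70*sqrt(2)*m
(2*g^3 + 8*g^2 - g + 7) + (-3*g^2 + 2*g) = 2*g^3 + 5*g^2 + g + 7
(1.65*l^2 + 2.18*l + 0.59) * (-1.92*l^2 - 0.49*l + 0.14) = -3.168*l^4 - 4.9941*l^3 - 1.97*l^2 + 0.0161000000000001*l + 0.0826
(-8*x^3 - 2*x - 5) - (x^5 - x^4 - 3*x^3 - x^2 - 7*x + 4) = -x^5 + x^4 - 5*x^3 + x^2 + 5*x - 9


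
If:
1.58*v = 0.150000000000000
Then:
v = 0.09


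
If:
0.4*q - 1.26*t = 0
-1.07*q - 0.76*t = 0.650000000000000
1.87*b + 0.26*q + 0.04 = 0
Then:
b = 0.05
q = -0.50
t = -0.16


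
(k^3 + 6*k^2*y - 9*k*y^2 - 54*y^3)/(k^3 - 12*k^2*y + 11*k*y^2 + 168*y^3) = (k^2 + 3*k*y - 18*y^2)/(k^2 - 15*k*y + 56*y^2)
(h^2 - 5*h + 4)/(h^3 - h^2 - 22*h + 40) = (h - 1)/(h^2 + 3*h - 10)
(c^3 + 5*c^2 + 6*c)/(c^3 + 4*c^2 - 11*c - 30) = c*(c + 3)/(c^2 + 2*c - 15)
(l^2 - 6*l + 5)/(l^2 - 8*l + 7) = (l - 5)/(l - 7)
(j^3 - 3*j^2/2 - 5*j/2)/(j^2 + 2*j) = (2*j^2 - 3*j - 5)/(2*(j + 2))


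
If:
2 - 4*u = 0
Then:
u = 1/2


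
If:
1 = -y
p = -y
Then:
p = 1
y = -1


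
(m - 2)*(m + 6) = m^2 + 4*m - 12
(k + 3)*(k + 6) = k^2 + 9*k + 18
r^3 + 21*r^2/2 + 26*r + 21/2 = (r + 1/2)*(r + 3)*(r + 7)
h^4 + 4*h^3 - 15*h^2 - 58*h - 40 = (h - 4)*(h + 1)*(h + 2)*(h + 5)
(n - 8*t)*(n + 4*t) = n^2 - 4*n*t - 32*t^2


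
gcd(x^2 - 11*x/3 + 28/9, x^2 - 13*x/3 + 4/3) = 1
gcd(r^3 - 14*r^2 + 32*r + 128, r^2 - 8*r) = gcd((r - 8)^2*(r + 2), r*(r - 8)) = r - 8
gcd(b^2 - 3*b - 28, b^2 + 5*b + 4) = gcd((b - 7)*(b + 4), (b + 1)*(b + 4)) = b + 4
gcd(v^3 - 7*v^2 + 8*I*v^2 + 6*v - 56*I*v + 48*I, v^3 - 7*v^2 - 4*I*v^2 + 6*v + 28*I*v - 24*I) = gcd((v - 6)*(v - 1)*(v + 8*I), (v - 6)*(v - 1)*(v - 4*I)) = v^2 - 7*v + 6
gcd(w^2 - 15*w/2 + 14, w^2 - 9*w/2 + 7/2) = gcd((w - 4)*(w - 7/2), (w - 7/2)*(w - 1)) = w - 7/2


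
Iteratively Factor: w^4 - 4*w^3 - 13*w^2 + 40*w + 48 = (w - 4)*(w^3 - 13*w - 12) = (w - 4)*(w + 1)*(w^2 - w - 12) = (w - 4)^2*(w + 1)*(w + 3)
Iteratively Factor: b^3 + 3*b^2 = (b)*(b^2 + 3*b) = b^2*(b + 3)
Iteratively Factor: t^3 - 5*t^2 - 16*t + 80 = (t + 4)*(t^2 - 9*t + 20) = (t - 4)*(t + 4)*(t - 5)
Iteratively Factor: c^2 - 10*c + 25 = (c - 5)*(c - 5)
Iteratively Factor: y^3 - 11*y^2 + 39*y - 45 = (y - 3)*(y^2 - 8*y + 15) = (y - 5)*(y - 3)*(y - 3)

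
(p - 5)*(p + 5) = p^2 - 25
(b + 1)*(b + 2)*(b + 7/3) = b^3 + 16*b^2/3 + 9*b + 14/3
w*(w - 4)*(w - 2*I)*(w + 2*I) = w^4 - 4*w^3 + 4*w^2 - 16*w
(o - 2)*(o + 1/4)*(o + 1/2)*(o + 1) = o^4 - o^3/4 - 21*o^2/8 - 13*o/8 - 1/4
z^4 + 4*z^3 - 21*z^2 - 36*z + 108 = (z - 3)*(z - 2)*(z + 3)*(z + 6)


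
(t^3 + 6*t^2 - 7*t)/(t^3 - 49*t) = (t - 1)/(t - 7)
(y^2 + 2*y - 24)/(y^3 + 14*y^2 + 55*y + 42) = (y - 4)/(y^2 + 8*y + 7)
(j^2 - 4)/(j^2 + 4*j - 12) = (j + 2)/(j + 6)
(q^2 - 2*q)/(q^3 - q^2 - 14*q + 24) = q/(q^2 + q - 12)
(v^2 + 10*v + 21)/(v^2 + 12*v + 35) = (v + 3)/(v + 5)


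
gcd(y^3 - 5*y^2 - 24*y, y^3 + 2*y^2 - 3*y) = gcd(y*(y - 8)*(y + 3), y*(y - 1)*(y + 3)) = y^2 + 3*y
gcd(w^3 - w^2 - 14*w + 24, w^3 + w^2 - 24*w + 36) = w^2 - 5*w + 6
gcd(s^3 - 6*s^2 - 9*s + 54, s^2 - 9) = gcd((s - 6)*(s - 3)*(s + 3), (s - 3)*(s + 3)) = s^2 - 9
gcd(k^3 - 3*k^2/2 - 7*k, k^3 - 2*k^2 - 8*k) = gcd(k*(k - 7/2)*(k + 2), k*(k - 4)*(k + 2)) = k^2 + 2*k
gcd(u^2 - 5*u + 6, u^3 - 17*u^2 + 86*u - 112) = u - 2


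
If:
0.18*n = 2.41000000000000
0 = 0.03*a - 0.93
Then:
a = 31.00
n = 13.39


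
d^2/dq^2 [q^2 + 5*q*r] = 2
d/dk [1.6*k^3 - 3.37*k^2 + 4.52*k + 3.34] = 4.8*k^2 - 6.74*k + 4.52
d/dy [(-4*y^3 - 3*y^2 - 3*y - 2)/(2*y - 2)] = (-8*y^3 + 9*y^2 + 6*y + 5)/(2*(y^2 - 2*y + 1))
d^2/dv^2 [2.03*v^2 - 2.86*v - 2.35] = 4.06000000000000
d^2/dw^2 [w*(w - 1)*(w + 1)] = 6*w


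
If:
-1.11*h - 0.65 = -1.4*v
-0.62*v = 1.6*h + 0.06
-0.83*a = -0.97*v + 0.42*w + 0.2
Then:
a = 0.147530083451078 - 0.506024096385542*w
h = -0.17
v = 0.33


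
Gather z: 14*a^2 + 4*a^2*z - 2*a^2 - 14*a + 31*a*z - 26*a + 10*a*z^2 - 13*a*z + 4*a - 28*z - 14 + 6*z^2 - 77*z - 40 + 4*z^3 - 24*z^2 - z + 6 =12*a^2 - 36*a + 4*z^3 + z^2*(10*a - 18) + z*(4*a^2 + 18*a - 106) - 48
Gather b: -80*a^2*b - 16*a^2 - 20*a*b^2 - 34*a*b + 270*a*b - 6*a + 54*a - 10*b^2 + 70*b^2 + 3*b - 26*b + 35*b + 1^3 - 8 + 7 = -16*a^2 + 48*a + b^2*(60 - 20*a) + b*(-80*a^2 + 236*a + 12)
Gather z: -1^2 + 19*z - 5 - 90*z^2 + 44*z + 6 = -90*z^2 + 63*z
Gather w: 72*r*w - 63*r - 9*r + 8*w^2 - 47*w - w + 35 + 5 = -72*r + 8*w^2 + w*(72*r - 48) + 40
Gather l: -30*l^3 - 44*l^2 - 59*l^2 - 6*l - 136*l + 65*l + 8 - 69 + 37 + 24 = -30*l^3 - 103*l^2 - 77*l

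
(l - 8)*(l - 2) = l^2 - 10*l + 16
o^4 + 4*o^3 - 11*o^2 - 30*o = o*(o - 3)*(o + 2)*(o + 5)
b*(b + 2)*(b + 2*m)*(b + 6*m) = b^4 + 8*b^3*m + 2*b^3 + 12*b^2*m^2 + 16*b^2*m + 24*b*m^2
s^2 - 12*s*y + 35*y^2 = (s - 7*y)*(s - 5*y)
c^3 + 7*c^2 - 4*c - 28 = (c - 2)*(c + 2)*(c + 7)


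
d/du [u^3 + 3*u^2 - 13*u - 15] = 3*u^2 + 6*u - 13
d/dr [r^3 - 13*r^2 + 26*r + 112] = 3*r^2 - 26*r + 26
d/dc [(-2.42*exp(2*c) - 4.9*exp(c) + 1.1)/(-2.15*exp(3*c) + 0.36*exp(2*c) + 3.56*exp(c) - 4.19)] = (-5.203*exp(4*c) - 21.07*exp(3*c) + 0.2438*exp(2*c) + 19.4876*exp(c) + 16.615)*exp(c)/(4.6225*exp(6*c) - 1.548*exp(5*c) - 15.1784*exp(4*c) + 20.5802*exp(3*c) + 9.6568*exp(2*c) - 29.8328*exp(c) + 17.5561)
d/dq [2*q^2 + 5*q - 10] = 4*q + 5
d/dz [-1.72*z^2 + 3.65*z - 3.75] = 3.65 - 3.44*z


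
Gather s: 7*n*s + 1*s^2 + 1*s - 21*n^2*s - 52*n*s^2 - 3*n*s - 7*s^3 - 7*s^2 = -7*s^3 + s^2*(-52*n - 6) + s*(-21*n^2 + 4*n + 1)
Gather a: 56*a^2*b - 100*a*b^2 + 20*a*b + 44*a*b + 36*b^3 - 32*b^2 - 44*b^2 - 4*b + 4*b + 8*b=56*a^2*b + a*(-100*b^2 + 64*b) + 36*b^3 - 76*b^2 + 8*b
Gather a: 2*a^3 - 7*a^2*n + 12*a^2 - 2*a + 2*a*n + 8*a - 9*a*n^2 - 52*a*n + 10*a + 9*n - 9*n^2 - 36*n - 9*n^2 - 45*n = 2*a^3 + a^2*(12 - 7*n) + a*(-9*n^2 - 50*n + 16) - 18*n^2 - 72*n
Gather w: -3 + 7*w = 7*w - 3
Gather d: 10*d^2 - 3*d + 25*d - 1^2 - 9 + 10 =10*d^2 + 22*d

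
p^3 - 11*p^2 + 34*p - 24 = (p - 6)*(p - 4)*(p - 1)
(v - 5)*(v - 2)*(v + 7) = v^3 - 39*v + 70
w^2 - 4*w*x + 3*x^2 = (w - 3*x)*(w - x)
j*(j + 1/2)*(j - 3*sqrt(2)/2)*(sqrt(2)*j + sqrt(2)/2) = sqrt(2)*j^4 - 3*j^3 + sqrt(2)*j^3 - 3*j^2 + sqrt(2)*j^2/4 - 3*j/4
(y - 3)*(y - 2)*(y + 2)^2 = y^4 - y^3 - 10*y^2 + 4*y + 24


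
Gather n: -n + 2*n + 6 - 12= n - 6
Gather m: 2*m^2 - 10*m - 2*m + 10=2*m^2 - 12*m + 10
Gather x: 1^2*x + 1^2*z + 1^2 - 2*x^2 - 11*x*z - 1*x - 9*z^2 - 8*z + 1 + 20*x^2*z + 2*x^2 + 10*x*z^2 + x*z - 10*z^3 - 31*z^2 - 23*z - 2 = 20*x^2*z + x*(10*z^2 - 10*z) - 10*z^3 - 40*z^2 - 30*z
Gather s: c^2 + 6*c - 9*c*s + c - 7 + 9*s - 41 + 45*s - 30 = c^2 + 7*c + s*(54 - 9*c) - 78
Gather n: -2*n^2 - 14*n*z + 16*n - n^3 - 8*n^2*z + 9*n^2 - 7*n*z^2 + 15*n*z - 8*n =-n^3 + n^2*(7 - 8*z) + n*(-7*z^2 + z + 8)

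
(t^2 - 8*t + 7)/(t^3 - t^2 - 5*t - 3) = (-t^2 + 8*t - 7)/(-t^3 + t^2 + 5*t + 3)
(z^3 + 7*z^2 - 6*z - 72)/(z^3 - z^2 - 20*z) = (z^2 + 3*z - 18)/(z*(z - 5))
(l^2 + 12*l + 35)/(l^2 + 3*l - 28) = (l + 5)/(l - 4)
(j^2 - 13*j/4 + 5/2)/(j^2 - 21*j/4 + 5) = (j - 2)/(j - 4)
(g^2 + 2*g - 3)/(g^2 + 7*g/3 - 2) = 3*(g - 1)/(3*g - 2)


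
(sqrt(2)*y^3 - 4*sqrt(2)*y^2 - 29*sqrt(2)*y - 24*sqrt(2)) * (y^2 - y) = sqrt(2)*y^5 - 5*sqrt(2)*y^4 - 25*sqrt(2)*y^3 + 5*sqrt(2)*y^2 + 24*sqrt(2)*y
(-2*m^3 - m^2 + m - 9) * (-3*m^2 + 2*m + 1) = 6*m^5 - m^4 - 7*m^3 + 28*m^2 - 17*m - 9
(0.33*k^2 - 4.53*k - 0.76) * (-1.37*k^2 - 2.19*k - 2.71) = -0.4521*k^4 + 5.4834*k^3 + 10.0676*k^2 + 13.9407*k + 2.0596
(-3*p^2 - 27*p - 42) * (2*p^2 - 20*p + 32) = -6*p^4 + 6*p^3 + 360*p^2 - 24*p - 1344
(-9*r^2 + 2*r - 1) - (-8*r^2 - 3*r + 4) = -r^2 + 5*r - 5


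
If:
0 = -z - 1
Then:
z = -1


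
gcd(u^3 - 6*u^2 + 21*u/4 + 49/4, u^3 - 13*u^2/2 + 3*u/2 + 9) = u + 1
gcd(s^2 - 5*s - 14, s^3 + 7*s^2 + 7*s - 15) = 1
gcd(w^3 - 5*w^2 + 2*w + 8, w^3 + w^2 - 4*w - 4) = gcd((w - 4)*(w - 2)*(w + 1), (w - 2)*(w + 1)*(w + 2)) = w^2 - w - 2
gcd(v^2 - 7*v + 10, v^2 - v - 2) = v - 2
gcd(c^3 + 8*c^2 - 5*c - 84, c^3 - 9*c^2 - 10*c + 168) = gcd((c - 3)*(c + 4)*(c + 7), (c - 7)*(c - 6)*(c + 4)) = c + 4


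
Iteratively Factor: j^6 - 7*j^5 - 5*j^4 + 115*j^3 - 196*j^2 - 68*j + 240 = (j - 2)*(j^5 - 5*j^4 - 15*j^3 + 85*j^2 - 26*j - 120) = (j - 2)^2*(j^4 - 3*j^3 - 21*j^2 + 43*j + 60) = (j - 3)*(j - 2)^2*(j^3 - 21*j - 20) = (j - 5)*(j - 3)*(j - 2)^2*(j^2 + 5*j + 4) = (j - 5)*(j - 3)*(j - 2)^2*(j + 1)*(j + 4)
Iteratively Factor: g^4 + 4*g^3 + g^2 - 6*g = (g - 1)*(g^3 + 5*g^2 + 6*g) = (g - 1)*(g + 2)*(g^2 + 3*g) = g*(g - 1)*(g + 2)*(g + 3)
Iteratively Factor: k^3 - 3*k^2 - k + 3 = (k - 3)*(k^2 - 1) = (k - 3)*(k + 1)*(k - 1)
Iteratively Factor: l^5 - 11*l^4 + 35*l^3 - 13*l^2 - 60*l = (l)*(l^4 - 11*l^3 + 35*l^2 - 13*l - 60) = l*(l - 5)*(l^3 - 6*l^2 + 5*l + 12) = l*(l - 5)*(l + 1)*(l^2 - 7*l + 12) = l*(l - 5)*(l - 4)*(l + 1)*(l - 3)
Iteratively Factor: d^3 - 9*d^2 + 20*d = (d)*(d^2 - 9*d + 20) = d*(d - 4)*(d - 5)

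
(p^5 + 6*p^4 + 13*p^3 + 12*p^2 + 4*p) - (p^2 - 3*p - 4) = p^5 + 6*p^4 + 13*p^3 + 11*p^2 + 7*p + 4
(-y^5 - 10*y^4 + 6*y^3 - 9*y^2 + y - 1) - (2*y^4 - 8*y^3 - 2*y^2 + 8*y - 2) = -y^5 - 12*y^4 + 14*y^3 - 7*y^2 - 7*y + 1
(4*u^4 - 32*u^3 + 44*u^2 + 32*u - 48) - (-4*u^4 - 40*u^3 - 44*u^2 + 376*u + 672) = 8*u^4 + 8*u^3 + 88*u^2 - 344*u - 720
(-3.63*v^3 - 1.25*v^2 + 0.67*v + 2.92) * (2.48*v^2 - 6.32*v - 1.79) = -9.0024*v^5 + 19.8416*v^4 + 16.0593*v^3 + 5.2447*v^2 - 19.6537*v - 5.2268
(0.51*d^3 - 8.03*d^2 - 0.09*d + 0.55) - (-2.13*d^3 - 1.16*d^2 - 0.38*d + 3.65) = 2.64*d^3 - 6.87*d^2 + 0.29*d - 3.1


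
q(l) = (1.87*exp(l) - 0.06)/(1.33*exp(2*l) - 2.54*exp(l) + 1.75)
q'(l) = (1.87*exp(l) - 0.06)*(-2.66*exp(2*l) + 2.54*exp(l))/(1.33*exp(2*l) - 2.54*exp(l) + 1.75)^2 + 1.87*exp(l)/(1.33*exp(2*l) - 2.54*exp(l) + 1.75)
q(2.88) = 0.09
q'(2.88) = -0.10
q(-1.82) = 0.18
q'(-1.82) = 0.26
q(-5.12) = -0.03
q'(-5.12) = 0.01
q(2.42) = 0.15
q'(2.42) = -0.17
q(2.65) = 0.11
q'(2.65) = -0.13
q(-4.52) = -0.02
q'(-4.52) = 0.01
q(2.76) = 0.10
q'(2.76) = -0.11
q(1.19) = 0.78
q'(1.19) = -1.26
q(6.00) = 0.00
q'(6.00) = 0.00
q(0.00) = 3.35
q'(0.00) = 2.72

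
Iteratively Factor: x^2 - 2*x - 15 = (x + 3)*(x - 5)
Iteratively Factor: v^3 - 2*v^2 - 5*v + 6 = (v + 2)*(v^2 - 4*v + 3) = (v - 1)*(v + 2)*(v - 3)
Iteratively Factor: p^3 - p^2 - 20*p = (p + 4)*(p^2 - 5*p) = p*(p + 4)*(p - 5)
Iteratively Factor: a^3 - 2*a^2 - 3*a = (a)*(a^2 - 2*a - 3) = a*(a + 1)*(a - 3)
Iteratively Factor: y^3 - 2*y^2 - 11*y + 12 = (y - 4)*(y^2 + 2*y - 3) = (y - 4)*(y - 1)*(y + 3)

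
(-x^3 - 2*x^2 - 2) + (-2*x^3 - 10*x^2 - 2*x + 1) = -3*x^3 - 12*x^2 - 2*x - 1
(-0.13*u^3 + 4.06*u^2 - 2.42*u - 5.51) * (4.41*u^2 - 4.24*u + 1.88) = -0.5733*u^5 + 18.4558*u^4 - 28.131*u^3 - 6.4055*u^2 + 18.8128*u - 10.3588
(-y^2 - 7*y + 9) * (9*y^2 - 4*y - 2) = -9*y^4 - 59*y^3 + 111*y^2 - 22*y - 18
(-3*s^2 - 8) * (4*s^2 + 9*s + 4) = -12*s^4 - 27*s^3 - 44*s^2 - 72*s - 32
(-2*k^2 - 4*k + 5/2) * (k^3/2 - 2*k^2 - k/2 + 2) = -k^5 + 2*k^4 + 41*k^3/4 - 7*k^2 - 37*k/4 + 5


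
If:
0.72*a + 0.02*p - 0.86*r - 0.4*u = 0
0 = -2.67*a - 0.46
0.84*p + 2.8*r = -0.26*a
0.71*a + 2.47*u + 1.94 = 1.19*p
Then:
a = -0.17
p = -1.84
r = 0.57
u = -1.62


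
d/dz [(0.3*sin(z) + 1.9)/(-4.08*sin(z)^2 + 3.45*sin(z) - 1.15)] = (1.224*sin(z)^2 + 15.504*sin(z) - 6.9)*cos(z)/(16.6464*sin(z)^4 - 28.152*sin(z)^3 + 21.2865*sin(z)^2 - 7.935*sin(z) + 1.3225)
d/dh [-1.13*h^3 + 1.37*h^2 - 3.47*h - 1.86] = -3.39*h^2 + 2.74*h - 3.47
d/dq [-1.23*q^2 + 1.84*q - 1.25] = 1.84 - 2.46*q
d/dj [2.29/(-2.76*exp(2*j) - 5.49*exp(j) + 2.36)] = (12.6408*exp(j) + 12.5721)*exp(j)/(2.76*exp(2*j) + 5.49*exp(j) - 2.36)^2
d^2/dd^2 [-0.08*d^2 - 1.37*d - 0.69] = -0.160000000000000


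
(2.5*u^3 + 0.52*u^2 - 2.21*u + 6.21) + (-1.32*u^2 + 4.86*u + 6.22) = 2.5*u^3 - 0.8*u^2 + 2.65*u + 12.43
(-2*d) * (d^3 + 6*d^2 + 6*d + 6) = -2*d^4 - 12*d^3 - 12*d^2 - 12*d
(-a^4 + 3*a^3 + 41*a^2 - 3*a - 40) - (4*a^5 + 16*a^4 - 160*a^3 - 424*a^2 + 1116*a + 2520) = -4*a^5 - 17*a^4 + 163*a^3 + 465*a^2 - 1119*a - 2560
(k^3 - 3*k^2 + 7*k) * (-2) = -2*k^3 + 6*k^2 - 14*k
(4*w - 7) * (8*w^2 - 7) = 32*w^3 - 56*w^2 - 28*w + 49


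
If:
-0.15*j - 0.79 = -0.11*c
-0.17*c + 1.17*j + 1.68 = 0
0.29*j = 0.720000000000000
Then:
No Solution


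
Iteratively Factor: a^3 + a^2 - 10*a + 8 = (a + 4)*(a^2 - 3*a + 2) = (a - 1)*(a + 4)*(a - 2)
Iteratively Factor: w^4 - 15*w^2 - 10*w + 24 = (w - 1)*(w^3 + w^2 - 14*w - 24) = (w - 4)*(w - 1)*(w^2 + 5*w + 6) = (w - 4)*(w - 1)*(w + 3)*(w + 2)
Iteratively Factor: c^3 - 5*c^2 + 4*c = (c - 4)*(c^2 - c) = c*(c - 4)*(c - 1)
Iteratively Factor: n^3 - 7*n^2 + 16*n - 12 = (n - 3)*(n^2 - 4*n + 4) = (n - 3)*(n - 2)*(n - 2)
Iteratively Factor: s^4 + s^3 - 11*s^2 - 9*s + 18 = (s + 2)*(s^3 - s^2 - 9*s + 9) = (s - 1)*(s + 2)*(s^2 - 9) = (s - 1)*(s + 2)*(s + 3)*(s - 3)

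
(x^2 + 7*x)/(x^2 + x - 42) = x/(x - 6)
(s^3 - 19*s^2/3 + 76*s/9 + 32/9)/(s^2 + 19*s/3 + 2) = (3*s^2 - 20*s + 32)/(3*(s + 6))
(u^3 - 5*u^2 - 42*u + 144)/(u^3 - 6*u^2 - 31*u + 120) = (u + 6)/(u + 5)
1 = 1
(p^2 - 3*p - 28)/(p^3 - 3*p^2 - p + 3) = (p^2 - 3*p - 28)/(p^3 - 3*p^2 - p + 3)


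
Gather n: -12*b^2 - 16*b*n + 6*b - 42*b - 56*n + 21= -12*b^2 - 36*b + n*(-16*b - 56) + 21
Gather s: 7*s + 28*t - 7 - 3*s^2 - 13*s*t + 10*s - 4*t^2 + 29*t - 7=-3*s^2 + s*(17 - 13*t) - 4*t^2 + 57*t - 14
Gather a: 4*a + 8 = 4*a + 8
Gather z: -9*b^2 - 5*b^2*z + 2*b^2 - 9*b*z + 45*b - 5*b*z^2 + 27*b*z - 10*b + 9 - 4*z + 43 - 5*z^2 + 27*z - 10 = -7*b^2 + 35*b + z^2*(-5*b - 5) + z*(-5*b^2 + 18*b + 23) + 42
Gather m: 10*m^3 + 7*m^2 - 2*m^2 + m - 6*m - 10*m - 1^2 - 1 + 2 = 10*m^3 + 5*m^2 - 15*m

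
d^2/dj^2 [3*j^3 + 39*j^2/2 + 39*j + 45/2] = 18*j + 39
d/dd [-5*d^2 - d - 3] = -10*d - 1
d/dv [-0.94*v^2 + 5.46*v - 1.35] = 5.46 - 1.88*v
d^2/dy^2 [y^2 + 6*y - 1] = 2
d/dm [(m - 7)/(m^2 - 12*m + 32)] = (m^2 - 12*m - 2*(m - 7)*(m - 6) + 32)/(m^2 - 12*m + 32)^2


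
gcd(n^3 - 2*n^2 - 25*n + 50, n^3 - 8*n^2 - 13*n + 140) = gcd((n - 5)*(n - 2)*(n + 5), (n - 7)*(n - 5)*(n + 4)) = n - 5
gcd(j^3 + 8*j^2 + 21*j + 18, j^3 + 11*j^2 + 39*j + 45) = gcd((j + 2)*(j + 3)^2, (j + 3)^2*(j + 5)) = j^2 + 6*j + 9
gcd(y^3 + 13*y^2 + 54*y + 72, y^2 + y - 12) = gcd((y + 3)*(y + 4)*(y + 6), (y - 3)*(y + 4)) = y + 4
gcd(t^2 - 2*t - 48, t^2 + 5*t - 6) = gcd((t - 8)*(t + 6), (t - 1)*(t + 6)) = t + 6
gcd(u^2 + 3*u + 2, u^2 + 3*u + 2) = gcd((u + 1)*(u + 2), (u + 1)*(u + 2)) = u^2 + 3*u + 2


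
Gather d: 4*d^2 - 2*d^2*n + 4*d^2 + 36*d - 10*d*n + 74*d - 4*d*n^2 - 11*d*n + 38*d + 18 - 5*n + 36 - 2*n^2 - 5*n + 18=d^2*(8 - 2*n) + d*(-4*n^2 - 21*n + 148) - 2*n^2 - 10*n + 72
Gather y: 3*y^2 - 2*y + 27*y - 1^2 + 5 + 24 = 3*y^2 + 25*y + 28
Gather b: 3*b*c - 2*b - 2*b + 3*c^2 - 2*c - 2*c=b*(3*c - 4) + 3*c^2 - 4*c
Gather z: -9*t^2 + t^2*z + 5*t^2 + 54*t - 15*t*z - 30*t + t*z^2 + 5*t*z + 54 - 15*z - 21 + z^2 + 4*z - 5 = -4*t^2 + 24*t + z^2*(t + 1) + z*(t^2 - 10*t - 11) + 28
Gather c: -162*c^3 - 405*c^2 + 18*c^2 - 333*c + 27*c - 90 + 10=-162*c^3 - 387*c^2 - 306*c - 80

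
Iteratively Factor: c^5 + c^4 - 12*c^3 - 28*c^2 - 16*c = (c)*(c^4 + c^3 - 12*c^2 - 28*c - 16) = c*(c + 1)*(c^3 - 12*c - 16) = c*(c + 1)*(c + 2)*(c^2 - 2*c - 8) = c*(c - 4)*(c + 1)*(c + 2)*(c + 2)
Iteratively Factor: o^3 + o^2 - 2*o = (o)*(o^2 + o - 2) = o*(o + 2)*(o - 1)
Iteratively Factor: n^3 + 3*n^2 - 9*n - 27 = (n - 3)*(n^2 + 6*n + 9) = (n - 3)*(n + 3)*(n + 3)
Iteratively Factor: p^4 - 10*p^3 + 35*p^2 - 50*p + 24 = (p - 2)*(p^3 - 8*p^2 + 19*p - 12) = (p - 2)*(p - 1)*(p^2 - 7*p + 12) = (p - 3)*(p - 2)*(p - 1)*(p - 4)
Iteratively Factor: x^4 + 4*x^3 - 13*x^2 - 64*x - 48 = (x - 4)*(x^3 + 8*x^2 + 19*x + 12) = (x - 4)*(x + 4)*(x^2 + 4*x + 3) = (x - 4)*(x + 3)*(x + 4)*(x + 1)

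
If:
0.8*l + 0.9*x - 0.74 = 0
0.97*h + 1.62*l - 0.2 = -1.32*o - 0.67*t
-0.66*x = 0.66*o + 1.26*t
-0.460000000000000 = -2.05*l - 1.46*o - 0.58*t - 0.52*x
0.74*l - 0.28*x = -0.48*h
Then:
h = 0.21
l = 0.13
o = 0.03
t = -0.39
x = 0.71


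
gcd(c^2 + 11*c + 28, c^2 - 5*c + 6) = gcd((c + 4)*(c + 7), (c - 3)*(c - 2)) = 1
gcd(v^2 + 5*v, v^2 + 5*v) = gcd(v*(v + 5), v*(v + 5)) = v^2 + 5*v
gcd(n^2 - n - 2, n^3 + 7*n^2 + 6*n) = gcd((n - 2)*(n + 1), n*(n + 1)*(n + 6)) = n + 1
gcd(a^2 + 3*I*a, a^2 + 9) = a + 3*I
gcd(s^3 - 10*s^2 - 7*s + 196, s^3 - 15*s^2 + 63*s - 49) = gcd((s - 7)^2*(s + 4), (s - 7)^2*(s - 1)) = s^2 - 14*s + 49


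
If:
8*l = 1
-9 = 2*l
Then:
No Solution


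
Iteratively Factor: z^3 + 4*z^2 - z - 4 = (z + 1)*(z^2 + 3*z - 4) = (z + 1)*(z + 4)*(z - 1)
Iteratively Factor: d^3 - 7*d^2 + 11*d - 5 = (d - 1)*(d^2 - 6*d + 5) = (d - 1)^2*(d - 5)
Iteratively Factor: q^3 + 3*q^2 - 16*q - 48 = (q + 4)*(q^2 - q - 12) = (q - 4)*(q + 4)*(q + 3)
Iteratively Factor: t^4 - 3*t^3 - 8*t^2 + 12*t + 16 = (t + 2)*(t^3 - 5*t^2 + 2*t + 8) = (t + 1)*(t + 2)*(t^2 - 6*t + 8) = (t - 4)*(t + 1)*(t + 2)*(t - 2)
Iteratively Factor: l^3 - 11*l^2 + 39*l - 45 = (l - 3)*(l^2 - 8*l + 15) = (l - 5)*(l - 3)*(l - 3)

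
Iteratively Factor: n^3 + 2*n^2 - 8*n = (n + 4)*(n^2 - 2*n) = (n - 2)*(n + 4)*(n)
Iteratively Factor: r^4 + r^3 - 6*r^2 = (r)*(r^3 + r^2 - 6*r) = r*(r + 3)*(r^2 - 2*r) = r^2*(r + 3)*(r - 2)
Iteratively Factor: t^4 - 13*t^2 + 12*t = (t + 4)*(t^3 - 4*t^2 + 3*t) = (t - 3)*(t + 4)*(t^2 - t) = (t - 3)*(t - 1)*(t + 4)*(t)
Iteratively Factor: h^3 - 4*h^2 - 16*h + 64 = (h - 4)*(h^2 - 16) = (h - 4)*(h + 4)*(h - 4)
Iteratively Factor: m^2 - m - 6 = (m - 3)*(m + 2)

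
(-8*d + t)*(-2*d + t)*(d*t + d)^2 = 16*d^4*t^2 + 32*d^4*t + 16*d^4 - 10*d^3*t^3 - 20*d^3*t^2 - 10*d^3*t + d^2*t^4 + 2*d^2*t^3 + d^2*t^2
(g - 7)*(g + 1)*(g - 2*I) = g^3 - 6*g^2 - 2*I*g^2 - 7*g + 12*I*g + 14*I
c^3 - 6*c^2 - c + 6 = (c - 6)*(c - 1)*(c + 1)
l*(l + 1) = l^2 + l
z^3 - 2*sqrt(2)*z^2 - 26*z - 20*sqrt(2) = (z - 5*sqrt(2))*(z + sqrt(2))*(z + 2*sqrt(2))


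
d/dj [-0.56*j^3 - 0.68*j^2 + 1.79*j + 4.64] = -1.68*j^2 - 1.36*j + 1.79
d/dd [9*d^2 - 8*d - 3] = 18*d - 8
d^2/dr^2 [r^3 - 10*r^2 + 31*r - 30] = 6*r - 20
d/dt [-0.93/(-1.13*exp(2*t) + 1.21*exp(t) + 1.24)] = (1.1253 - 2.1018*exp(t))*exp(t)/(-1.13*exp(2*t) + 1.21*exp(t) + 1.24)^2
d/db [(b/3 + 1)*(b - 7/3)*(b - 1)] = b^2 - 2*b/9 - 23/9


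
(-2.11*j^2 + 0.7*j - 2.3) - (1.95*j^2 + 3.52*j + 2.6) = -4.06*j^2 - 2.82*j - 4.9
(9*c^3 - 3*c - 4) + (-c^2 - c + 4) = 9*c^3 - c^2 - 4*c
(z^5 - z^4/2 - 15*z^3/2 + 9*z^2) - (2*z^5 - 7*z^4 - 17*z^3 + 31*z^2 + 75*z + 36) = -z^5 + 13*z^4/2 + 19*z^3/2 - 22*z^2 - 75*z - 36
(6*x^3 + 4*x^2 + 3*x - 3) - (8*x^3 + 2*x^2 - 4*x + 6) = -2*x^3 + 2*x^2 + 7*x - 9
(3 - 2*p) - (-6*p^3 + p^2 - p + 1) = 6*p^3 - p^2 - p + 2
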